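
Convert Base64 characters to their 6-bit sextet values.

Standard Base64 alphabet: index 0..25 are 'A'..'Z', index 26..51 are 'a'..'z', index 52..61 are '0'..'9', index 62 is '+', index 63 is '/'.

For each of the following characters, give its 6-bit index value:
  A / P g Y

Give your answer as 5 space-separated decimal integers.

'A': A..Z range, ord('A') − ord('A') = 0
'/': index 63
'P': A..Z range, ord('P') − ord('A') = 15
'g': a..z range, 26 + ord('g') − ord('a') = 32
'Y': A..Z range, ord('Y') − ord('A') = 24

Answer: 0 63 15 32 24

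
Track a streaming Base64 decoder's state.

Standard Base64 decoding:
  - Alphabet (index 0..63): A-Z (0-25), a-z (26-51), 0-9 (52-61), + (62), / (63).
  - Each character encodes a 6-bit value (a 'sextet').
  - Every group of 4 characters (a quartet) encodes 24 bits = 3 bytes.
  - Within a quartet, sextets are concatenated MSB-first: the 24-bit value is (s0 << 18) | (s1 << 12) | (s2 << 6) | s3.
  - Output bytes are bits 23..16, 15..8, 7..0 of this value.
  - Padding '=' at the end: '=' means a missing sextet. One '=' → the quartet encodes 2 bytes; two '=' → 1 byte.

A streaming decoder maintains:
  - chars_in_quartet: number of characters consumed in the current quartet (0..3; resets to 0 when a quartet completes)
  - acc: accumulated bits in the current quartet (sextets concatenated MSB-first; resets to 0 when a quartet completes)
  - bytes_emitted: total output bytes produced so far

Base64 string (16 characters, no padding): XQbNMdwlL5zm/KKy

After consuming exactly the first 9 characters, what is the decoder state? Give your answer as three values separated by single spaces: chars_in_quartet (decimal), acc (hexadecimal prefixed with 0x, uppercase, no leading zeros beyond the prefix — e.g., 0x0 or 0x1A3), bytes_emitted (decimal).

After char 0 ('X'=23): chars_in_quartet=1 acc=0x17 bytes_emitted=0
After char 1 ('Q'=16): chars_in_quartet=2 acc=0x5D0 bytes_emitted=0
After char 2 ('b'=27): chars_in_quartet=3 acc=0x1741B bytes_emitted=0
After char 3 ('N'=13): chars_in_quartet=4 acc=0x5D06CD -> emit 5D 06 CD, reset; bytes_emitted=3
After char 4 ('M'=12): chars_in_quartet=1 acc=0xC bytes_emitted=3
After char 5 ('d'=29): chars_in_quartet=2 acc=0x31D bytes_emitted=3
After char 6 ('w'=48): chars_in_quartet=3 acc=0xC770 bytes_emitted=3
After char 7 ('l'=37): chars_in_quartet=4 acc=0x31DC25 -> emit 31 DC 25, reset; bytes_emitted=6
After char 8 ('L'=11): chars_in_quartet=1 acc=0xB bytes_emitted=6

Answer: 1 0xB 6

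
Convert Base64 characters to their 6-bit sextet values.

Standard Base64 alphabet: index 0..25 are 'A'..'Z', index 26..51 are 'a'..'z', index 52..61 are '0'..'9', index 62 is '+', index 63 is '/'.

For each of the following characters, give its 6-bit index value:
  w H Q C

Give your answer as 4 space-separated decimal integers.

'w': a..z range, 26 + ord('w') − ord('a') = 48
'H': A..Z range, ord('H') − ord('A') = 7
'Q': A..Z range, ord('Q') − ord('A') = 16
'C': A..Z range, ord('C') − ord('A') = 2

Answer: 48 7 16 2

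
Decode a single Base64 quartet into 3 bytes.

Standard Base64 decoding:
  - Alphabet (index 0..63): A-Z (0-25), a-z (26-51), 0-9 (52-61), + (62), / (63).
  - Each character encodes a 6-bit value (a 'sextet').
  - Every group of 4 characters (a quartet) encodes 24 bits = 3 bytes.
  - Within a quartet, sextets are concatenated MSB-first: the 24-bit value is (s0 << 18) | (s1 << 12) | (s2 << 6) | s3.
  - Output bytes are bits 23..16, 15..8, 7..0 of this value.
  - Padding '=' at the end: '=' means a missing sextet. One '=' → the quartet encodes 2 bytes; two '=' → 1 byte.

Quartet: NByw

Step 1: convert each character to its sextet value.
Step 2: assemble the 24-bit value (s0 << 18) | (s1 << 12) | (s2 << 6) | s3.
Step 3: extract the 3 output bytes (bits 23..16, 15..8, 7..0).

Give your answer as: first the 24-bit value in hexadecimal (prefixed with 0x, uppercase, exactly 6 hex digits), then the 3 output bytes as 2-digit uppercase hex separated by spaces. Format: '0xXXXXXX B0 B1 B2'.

Sextets: N=13, B=1, y=50, w=48
24-bit: (13<<18) | (1<<12) | (50<<6) | 48
      = 0x340000 | 0x001000 | 0x000C80 | 0x000030
      = 0x341CB0
Bytes: (v>>16)&0xFF=34, (v>>8)&0xFF=1C, v&0xFF=B0

Answer: 0x341CB0 34 1C B0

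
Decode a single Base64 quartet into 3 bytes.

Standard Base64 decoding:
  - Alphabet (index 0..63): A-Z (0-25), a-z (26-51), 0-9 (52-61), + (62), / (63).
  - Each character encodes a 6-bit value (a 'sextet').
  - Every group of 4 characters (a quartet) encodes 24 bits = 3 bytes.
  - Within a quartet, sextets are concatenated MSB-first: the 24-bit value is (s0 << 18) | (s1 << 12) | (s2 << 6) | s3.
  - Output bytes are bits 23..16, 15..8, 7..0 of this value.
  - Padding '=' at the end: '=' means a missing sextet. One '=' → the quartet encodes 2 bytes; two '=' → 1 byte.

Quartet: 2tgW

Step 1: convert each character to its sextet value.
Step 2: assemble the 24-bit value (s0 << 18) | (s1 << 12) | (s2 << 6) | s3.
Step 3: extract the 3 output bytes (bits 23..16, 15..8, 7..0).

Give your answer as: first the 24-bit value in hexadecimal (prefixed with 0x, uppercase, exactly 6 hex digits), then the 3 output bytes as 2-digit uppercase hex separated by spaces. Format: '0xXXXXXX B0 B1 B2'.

Sextets: 2=54, t=45, g=32, W=22
24-bit: (54<<18) | (45<<12) | (32<<6) | 22
      = 0xD80000 | 0x02D000 | 0x000800 | 0x000016
      = 0xDAD816
Bytes: (v>>16)&0xFF=DA, (v>>8)&0xFF=D8, v&0xFF=16

Answer: 0xDAD816 DA D8 16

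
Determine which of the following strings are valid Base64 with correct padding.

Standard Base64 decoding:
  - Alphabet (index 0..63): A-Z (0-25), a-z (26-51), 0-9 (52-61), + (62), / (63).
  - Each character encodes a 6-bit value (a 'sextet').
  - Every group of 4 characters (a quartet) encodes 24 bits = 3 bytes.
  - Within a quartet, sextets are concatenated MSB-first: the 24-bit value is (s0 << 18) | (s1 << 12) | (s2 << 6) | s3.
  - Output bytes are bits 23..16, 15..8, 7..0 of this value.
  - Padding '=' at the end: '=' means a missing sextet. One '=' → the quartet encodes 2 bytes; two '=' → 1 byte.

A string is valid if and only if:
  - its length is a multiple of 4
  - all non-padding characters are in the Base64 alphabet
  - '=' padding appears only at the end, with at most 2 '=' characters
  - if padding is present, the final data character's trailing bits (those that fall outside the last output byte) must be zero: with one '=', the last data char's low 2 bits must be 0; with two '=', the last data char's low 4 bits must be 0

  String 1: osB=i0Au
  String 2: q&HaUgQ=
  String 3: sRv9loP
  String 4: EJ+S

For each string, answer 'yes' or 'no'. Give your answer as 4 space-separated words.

Answer: no no no yes

Derivation:
String 1: 'osB=i0Au' → invalid (bad char(s): ['=']; '=' in middle)
String 2: 'q&HaUgQ=' → invalid (bad char(s): ['&'])
String 3: 'sRv9loP' → invalid (len=7 not mult of 4)
String 4: 'EJ+S' → valid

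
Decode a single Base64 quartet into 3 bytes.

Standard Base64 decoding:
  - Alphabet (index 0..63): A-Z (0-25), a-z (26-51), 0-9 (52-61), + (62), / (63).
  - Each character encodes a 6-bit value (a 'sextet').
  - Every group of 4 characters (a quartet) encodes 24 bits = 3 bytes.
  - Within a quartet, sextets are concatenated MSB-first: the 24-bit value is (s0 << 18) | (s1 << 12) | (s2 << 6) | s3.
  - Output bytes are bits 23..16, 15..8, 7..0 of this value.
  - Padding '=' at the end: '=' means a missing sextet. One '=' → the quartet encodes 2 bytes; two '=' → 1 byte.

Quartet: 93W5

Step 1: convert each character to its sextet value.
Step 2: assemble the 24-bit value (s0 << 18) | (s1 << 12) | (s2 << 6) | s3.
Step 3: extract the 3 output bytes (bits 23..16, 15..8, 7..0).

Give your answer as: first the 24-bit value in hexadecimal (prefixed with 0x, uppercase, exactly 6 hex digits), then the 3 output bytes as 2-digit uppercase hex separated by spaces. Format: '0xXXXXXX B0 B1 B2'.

Sextets: 9=61, 3=55, W=22, 5=57
24-bit: (61<<18) | (55<<12) | (22<<6) | 57
      = 0xF40000 | 0x037000 | 0x000580 | 0x000039
      = 0xF775B9
Bytes: (v>>16)&0xFF=F7, (v>>8)&0xFF=75, v&0xFF=B9

Answer: 0xF775B9 F7 75 B9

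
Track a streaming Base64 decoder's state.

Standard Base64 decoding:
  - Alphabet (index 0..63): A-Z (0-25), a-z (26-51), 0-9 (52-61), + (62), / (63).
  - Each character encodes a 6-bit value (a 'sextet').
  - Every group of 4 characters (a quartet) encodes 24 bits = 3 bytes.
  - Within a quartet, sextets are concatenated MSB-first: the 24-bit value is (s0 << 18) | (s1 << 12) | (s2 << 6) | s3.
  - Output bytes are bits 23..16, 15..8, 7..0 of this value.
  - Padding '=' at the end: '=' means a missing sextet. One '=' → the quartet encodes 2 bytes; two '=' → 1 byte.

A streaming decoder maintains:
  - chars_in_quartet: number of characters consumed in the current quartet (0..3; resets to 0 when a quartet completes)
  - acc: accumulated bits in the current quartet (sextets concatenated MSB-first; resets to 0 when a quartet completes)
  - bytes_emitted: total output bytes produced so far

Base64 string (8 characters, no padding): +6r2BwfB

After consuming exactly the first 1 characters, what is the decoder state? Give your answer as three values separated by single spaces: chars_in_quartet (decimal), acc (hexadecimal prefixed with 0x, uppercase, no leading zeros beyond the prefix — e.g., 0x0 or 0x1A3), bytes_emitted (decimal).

Answer: 1 0x3E 0

Derivation:
After char 0 ('+'=62): chars_in_quartet=1 acc=0x3E bytes_emitted=0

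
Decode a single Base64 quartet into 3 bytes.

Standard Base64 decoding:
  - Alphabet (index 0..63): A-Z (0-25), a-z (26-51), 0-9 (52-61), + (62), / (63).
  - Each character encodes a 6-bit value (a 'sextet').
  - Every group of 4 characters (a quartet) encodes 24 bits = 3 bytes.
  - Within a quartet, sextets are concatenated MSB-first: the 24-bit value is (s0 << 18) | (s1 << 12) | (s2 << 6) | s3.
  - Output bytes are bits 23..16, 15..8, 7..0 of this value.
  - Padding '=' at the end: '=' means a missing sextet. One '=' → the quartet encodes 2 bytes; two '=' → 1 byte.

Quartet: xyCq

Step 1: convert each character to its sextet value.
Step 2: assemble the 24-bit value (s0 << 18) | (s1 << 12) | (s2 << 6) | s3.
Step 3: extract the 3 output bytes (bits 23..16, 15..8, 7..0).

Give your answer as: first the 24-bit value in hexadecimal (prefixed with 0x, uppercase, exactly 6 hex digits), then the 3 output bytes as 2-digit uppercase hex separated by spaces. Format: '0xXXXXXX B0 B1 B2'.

Answer: 0xC720AA C7 20 AA

Derivation:
Sextets: x=49, y=50, C=2, q=42
24-bit: (49<<18) | (50<<12) | (2<<6) | 42
      = 0xC40000 | 0x032000 | 0x000080 | 0x00002A
      = 0xC720AA
Bytes: (v>>16)&0xFF=C7, (v>>8)&0xFF=20, v&0xFF=AA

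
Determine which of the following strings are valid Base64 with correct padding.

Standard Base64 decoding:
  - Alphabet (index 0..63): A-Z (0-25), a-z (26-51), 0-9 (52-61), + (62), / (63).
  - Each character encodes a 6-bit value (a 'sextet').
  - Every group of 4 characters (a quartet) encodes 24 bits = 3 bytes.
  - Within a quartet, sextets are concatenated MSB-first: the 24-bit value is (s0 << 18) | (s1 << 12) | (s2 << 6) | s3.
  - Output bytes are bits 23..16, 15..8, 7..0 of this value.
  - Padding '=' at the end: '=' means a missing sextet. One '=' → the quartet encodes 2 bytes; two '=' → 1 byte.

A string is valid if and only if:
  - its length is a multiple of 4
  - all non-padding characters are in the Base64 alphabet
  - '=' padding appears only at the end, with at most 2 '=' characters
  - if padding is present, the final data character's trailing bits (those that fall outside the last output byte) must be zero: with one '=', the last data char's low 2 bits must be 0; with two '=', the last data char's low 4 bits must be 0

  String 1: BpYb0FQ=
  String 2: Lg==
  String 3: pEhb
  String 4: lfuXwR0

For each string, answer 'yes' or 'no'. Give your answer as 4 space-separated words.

String 1: 'BpYb0FQ=' → valid
String 2: 'Lg==' → valid
String 3: 'pEhb' → valid
String 4: 'lfuXwR0' → invalid (len=7 not mult of 4)

Answer: yes yes yes no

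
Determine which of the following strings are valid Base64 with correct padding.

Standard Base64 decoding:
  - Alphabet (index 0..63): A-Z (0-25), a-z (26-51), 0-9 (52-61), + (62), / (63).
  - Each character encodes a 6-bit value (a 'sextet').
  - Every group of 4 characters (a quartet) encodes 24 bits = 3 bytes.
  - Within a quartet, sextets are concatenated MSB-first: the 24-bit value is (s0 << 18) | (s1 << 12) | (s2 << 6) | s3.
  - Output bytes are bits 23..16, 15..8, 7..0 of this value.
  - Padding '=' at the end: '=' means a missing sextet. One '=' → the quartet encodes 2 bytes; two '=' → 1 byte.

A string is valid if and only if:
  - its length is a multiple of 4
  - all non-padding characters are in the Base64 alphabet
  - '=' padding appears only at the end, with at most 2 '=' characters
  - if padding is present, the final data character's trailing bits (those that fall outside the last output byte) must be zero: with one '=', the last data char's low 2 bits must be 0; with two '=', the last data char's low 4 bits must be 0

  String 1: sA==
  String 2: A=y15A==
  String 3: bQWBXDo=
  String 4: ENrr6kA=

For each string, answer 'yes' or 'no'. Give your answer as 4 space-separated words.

Answer: yes no yes yes

Derivation:
String 1: 'sA==' → valid
String 2: 'A=y15A==' → invalid (bad char(s): ['=']; '=' in middle)
String 3: 'bQWBXDo=' → valid
String 4: 'ENrr6kA=' → valid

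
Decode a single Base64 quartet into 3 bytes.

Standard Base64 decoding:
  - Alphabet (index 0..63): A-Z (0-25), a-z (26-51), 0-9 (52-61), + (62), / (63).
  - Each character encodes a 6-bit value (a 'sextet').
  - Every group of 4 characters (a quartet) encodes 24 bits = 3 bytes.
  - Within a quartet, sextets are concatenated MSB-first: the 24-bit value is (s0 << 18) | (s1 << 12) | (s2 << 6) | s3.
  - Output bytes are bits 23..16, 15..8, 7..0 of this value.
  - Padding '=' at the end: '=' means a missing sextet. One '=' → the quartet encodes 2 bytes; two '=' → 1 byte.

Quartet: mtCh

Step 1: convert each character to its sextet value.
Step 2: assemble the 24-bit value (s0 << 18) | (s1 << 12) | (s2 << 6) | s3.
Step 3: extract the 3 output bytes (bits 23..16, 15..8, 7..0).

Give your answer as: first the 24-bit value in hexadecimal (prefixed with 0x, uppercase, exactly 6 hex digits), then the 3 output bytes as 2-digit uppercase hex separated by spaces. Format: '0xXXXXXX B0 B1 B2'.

Sextets: m=38, t=45, C=2, h=33
24-bit: (38<<18) | (45<<12) | (2<<6) | 33
      = 0x980000 | 0x02D000 | 0x000080 | 0x000021
      = 0x9AD0A1
Bytes: (v>>16)&0xFF=9A, (v>>8)&0xFF=D0, v&0xFF=A1

Answer: 0x9AD0A1 9A D0 A1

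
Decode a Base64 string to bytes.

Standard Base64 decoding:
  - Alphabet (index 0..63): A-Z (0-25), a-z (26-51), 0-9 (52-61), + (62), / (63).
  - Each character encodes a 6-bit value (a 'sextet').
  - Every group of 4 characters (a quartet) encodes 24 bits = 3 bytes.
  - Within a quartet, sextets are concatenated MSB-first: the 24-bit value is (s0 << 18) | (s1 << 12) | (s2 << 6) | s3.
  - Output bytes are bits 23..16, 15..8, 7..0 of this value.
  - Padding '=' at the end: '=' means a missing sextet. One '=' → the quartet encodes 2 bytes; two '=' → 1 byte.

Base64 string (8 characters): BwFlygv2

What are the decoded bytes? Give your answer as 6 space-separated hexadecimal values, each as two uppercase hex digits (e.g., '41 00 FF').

After char 0 ('B'=1): chars_in_quartet=1 acc=0x1 bytes_emitted=0
After char 1 ('w'=48): chars_in_quartet=2 acc=0x70 bytes_emitted=0
After char 2 ('F'=5): chars_in_quartet=3 acc=0x1C05 bytes_emitted=0
After char 3 ('l'=37): chars_in_quartet=4 acc=0x70165 -> emit 07 01 65, reset; bytes_emitted=3
After char 4 ('y'=50): chars_in_quartet=1 acc=0x32 bytes_emitted=3
After char 5 ('g'=32): chars_in_quartet=2 acc=0xCA0 bytes_emitted=3
After char 6 ('v'=47): chars_in_quartet=3 acc=0x3282F bytes_emitted=3
After char 7 ('2'=54): chars_in_quartet=4 acc=0xCA0BF6 -> emit CA 0B F6, reset; bytes_emitted=6

Answer: 07 01 65 CA 0B F6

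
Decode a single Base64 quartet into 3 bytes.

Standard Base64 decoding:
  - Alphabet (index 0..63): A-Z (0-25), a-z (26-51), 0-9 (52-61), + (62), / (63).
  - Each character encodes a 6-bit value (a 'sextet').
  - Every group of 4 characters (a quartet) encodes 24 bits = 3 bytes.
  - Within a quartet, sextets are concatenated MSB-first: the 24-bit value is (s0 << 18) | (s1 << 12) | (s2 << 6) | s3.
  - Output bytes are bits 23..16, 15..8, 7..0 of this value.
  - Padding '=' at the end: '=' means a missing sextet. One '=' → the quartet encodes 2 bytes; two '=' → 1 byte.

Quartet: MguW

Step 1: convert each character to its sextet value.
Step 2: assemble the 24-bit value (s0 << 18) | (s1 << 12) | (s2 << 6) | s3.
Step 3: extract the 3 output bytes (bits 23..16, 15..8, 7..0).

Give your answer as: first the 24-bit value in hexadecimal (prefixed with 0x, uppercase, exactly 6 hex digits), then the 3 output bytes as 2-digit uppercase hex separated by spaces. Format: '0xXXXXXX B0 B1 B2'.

Sextets: M=12, g=32, u=46, W=22
24-bit: (12<<18) | (32<<12) | (46<<6) | 22
      = 0x300000 | 0x020000 | 0x000B80 | 0x000016
      = 0x320B96
Bytes: (v>>16)&0xFF=32, (v>>8)&0xFF=0B, v&0xFF=96

Answer: 0x320B96 32 0B 96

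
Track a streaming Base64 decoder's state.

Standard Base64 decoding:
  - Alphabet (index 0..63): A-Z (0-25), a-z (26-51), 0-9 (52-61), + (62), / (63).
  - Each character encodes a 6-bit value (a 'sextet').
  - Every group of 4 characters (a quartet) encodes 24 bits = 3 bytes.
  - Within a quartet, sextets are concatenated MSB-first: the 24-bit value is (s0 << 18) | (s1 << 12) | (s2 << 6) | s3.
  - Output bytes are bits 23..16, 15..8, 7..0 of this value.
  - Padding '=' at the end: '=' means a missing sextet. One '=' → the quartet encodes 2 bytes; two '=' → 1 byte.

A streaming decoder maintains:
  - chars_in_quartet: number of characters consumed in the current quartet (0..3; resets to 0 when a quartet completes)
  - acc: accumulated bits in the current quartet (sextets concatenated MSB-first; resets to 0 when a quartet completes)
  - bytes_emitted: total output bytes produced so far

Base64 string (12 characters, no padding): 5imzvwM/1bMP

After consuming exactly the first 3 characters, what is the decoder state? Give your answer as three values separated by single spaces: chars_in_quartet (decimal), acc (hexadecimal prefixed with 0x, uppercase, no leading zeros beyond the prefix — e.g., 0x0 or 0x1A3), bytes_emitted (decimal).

Answer: 3 0x398A6 0

Derivation:
After char 0 ('5'=57): chars_in_quartet=1 acc=0x39 bytes_emitted=0
After char 1 ('i'=34): chars_in_quartet=2 acc=0xE62 bytes_emitted=0
After char 2 ('m'=38): chars_in_quartet=3 acc=0x398A6 bytes_emitted=0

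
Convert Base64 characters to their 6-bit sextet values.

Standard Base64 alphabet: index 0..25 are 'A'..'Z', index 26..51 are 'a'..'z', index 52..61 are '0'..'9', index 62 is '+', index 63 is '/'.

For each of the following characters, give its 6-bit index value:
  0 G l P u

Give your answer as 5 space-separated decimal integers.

Answer: 52 6 37 15 46

Derivation:
'0': 0..9 range, 52 + ord('0') − ord('0') = 52
'G': A..Z range, ord('G') − ord('A') = 6
'l': a..z range, 26 + ord('l') − ord('a') = 37
'P': A..Z range, ord('P') − ord('A') = 15
'u': a..z range, 26 + ord('u') − ord('a') = 46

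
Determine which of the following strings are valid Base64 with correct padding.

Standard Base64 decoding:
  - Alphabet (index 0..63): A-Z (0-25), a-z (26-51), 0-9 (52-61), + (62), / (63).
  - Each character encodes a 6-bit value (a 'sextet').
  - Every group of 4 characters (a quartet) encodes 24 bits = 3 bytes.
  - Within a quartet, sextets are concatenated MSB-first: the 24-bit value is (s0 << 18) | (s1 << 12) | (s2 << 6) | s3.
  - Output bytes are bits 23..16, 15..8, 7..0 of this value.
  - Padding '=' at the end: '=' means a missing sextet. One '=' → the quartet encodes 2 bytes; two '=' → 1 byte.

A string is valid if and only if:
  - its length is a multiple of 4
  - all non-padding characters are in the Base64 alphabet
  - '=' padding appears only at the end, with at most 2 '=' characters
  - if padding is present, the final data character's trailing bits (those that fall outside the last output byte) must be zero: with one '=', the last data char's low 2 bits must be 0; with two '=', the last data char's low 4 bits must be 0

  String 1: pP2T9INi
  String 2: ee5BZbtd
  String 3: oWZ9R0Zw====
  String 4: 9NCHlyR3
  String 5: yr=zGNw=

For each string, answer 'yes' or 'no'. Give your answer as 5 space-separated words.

String 1: 'pP2T9INi' → valid
String 2: 'ee5BZbtd' → valid
String 3: 'oWZ9R0Zw====' → invalid (4 pad chars (max 2))
String 4: '9NCHlyR3' → valid
String 5: 'yr=zGNw=' → invalid (bad char(s): ['=']; '=' in middle)

Answer: yes yes no yes no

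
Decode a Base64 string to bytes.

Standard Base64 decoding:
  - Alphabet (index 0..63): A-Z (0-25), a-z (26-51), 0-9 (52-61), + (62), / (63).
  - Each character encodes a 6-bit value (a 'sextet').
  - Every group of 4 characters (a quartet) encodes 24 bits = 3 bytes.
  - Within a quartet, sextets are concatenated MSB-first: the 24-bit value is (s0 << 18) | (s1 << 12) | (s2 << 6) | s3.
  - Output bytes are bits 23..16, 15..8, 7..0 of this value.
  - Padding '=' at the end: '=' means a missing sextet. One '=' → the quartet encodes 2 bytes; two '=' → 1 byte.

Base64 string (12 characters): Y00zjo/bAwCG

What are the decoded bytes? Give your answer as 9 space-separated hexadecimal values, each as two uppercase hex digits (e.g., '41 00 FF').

After char 0 ('Y'=24): chars_in_quartet=1 acc=0x18 bytes_emitted=0
After char 1 ('0'=52): chars_in_quartet=2 acc=0x634 bytes_emitted=0
After char 2 ('0'=52): chars_in_quartet=3 acc=0x18D34 bytes_emitted=0
After char 3 ('z'=51): chars_in_quartet=4 acc=0x634D33 -> emit 63 4D 33, reset; bytes_emitted=3
After char 4 ('j'=35): chars_in_quartet=1 acc=0x23 bytes_emitted=3
After char 5 ('o'=40): chars_in_quartet=2 acc=0x8E8 bytes_emitted=3
After char 6 ('/'=63): chars_in_quartet=3 acc=0x23A3F bytes_emitted=3
After char 7 ('b'=27): chars_in_quartet=4 acc=0x8E8FDB -> emit 8E 8F DB, reset; bytes_emitted=6
After char 8 ('A'=0): chars_in_quartet=1 acc=0x0 bytes_emitted=6
After char 9 ('w'=48): chars_in_quartet=2 acc=0x30 bytes_emitted=6
After char 10 ('C'=2): chars_in_quartet=3 acc=0xC02 bytes_emitted=6
After char 11 ('G'=6): chars_in_quartet=4 acc=0x30086 -> emit 03 00 86, reset; bytes_emitted=9

Answer: 63 4D 33 8E 8F DB 03 00 86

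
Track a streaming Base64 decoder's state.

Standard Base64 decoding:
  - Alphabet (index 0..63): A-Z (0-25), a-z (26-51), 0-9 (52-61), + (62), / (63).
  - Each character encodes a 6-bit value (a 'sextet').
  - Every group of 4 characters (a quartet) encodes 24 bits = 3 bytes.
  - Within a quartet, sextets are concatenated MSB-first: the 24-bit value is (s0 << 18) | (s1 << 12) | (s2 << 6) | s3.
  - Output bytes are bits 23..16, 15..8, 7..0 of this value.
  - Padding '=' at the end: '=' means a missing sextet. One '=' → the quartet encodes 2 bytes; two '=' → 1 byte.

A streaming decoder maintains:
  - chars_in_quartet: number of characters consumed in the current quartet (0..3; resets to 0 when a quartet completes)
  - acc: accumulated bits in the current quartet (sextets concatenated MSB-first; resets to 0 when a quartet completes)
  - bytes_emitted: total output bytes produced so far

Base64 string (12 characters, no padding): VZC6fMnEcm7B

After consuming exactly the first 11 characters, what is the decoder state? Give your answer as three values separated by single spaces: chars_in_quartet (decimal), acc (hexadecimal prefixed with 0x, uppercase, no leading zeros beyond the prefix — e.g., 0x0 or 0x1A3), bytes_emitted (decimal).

Answer: 3 0x1C9BB 6

Derivation:
After char 0 ('V'=21): chars_in_quartet=1 acc=0x15 bytes_emitted=0
After char 1 ('Z'=25): chars_in_quartet=2 acc=0x559 bytes_emitted=0
After char 2 ('C'=2): chars_in_quartet=3 acc=0x15642 bytes_emitted=0
After char 3 ('6'=58): chars_in_quartet=4 acc=0x5590BA -> emit 55 90 BA, reset; bytes_emitted=3
After char 4 ('f'=31): chars_in_quartet=1 acc=0x1F bytes_emitted=3
After char 5 ('M'=12): chars_in_quartet=2 acc=0x7CC bytes_emitted=3
After char 6 ('n'=39): chars_in_quartet=3 acc=0x1F327 bytes_emitted=3
After char 7 ('E'=4): chars_in_quartet=4 acc=0x7CC9C4 -> emit 7C C9 C4, reset; bytes_emitted=6
After char 8 ('c'=28): chars_in_quartet=1 acc=0x1C bytes_emitted=6
After char 9 ('m'=38): chars_in_quartet=2 acc=0x726 bytes_emitted=6
After char 10 ('7'=59): chars_in_quartet=3 acc=0x1C9BB bytes_emitted=6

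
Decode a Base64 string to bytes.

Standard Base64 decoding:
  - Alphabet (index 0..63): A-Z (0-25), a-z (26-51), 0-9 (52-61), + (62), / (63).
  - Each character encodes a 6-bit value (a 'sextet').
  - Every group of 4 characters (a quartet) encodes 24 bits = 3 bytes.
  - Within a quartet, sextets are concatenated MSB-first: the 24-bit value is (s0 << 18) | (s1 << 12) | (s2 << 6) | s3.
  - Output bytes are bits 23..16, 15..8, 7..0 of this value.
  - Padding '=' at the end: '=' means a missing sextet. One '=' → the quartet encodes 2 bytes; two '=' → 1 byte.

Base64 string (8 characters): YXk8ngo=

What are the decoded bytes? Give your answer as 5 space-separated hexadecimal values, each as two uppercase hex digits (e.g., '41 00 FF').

After char 0 ('Y'=24): chars_in_quartet=1 acc=0x18 bytes_emitted=0
After char 1 ('X'=23): chars_in_quartet=2 acc=0x617 bytes_emitted=0
After char 2 ('k'=36): chars_in_quartet=3 acc=0x185E4 bytes_emitted=0
After char 3 ('8'=60): chars_in_quartet=4 acc=0x61793C -> emit 61 79 3C, reset; bytes_emitted=3
After char 4 ('n'=39): chars_in_quartet=1 acc=0x27 bytes_emitted=3
After char 5 ('g'=32): chars_in_quartet=2 acc=0x9E0 bytes_emitted=3
After char 6 ('o'=40): chars_in_quartet=3 acc=0x27828 bytes_emitted=3
Padding '=': partial quartet acc=0x27828 -> emit 9E 0A; bytes_emitted=5

Answer: 61 79 3C 9E 0A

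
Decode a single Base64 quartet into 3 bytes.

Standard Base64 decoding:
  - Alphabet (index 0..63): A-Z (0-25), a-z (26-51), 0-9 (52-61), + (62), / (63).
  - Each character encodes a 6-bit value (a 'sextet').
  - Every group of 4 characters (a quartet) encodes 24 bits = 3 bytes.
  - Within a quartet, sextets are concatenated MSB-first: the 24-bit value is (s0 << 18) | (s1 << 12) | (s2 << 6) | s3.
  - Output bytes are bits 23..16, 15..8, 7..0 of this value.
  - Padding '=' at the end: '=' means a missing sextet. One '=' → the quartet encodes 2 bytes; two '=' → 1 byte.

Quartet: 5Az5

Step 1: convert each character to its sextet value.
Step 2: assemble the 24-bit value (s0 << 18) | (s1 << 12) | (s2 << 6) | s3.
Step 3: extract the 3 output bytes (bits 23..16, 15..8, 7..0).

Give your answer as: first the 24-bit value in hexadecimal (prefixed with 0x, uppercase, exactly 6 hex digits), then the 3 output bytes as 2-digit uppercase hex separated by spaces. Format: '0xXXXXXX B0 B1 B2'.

Sextets: 5=57, A=0, z=51, 5=57
24-bit: (57<<18) | (0<<12) | (51<<6) | 57
      = 0xE40000 | 0x000000 | 0x000CC0 | 0x000039
      = 0xE40CF9
Bytes: (v>>16)&0xFF=E4, (v>>8)&0xFF=0C, v&0xFF=F9

Answer: 0xE40CF9 E4 0C F9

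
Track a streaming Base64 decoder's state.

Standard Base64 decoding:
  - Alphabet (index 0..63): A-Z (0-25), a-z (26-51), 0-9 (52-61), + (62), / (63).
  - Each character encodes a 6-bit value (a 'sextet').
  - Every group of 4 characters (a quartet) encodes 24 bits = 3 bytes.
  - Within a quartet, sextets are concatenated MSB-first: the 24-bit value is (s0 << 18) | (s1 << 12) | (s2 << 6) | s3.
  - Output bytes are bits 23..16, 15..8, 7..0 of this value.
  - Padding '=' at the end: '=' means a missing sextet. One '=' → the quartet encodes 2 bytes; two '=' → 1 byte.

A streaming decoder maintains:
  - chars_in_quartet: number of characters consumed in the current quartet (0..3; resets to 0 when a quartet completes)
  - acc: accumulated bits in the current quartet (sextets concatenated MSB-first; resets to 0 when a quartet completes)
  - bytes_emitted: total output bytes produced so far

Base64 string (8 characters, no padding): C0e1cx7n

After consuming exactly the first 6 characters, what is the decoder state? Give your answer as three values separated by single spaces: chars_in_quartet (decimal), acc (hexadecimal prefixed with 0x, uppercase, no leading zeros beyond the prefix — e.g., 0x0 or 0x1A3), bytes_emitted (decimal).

After char 0 ('C'=2): chars_in_quartet=1 acc=0x2 bytes_emitted=0
After char 1 ('0'=52): chars_in_quartet=2 acc=0xB4 bytes_emitted=0
After char 2 ('e'=30): chars_in_quartet=3 acc=0x2D1E bytes_emitted=0
After char 3 ('1'=53): chars_in_quartet=4 acc=0xB47B5 -> emit 0B 47 B5, reset; bytes_emitted=3
After char 4 ('c'=28): chars_in_quartet=1 acc=0x1C bytes_emitted=3
After char 5 ('x'=49): chars_in_quartet=2 acc=0x731 bytes_emitted=3

Answer: 2 0x731 3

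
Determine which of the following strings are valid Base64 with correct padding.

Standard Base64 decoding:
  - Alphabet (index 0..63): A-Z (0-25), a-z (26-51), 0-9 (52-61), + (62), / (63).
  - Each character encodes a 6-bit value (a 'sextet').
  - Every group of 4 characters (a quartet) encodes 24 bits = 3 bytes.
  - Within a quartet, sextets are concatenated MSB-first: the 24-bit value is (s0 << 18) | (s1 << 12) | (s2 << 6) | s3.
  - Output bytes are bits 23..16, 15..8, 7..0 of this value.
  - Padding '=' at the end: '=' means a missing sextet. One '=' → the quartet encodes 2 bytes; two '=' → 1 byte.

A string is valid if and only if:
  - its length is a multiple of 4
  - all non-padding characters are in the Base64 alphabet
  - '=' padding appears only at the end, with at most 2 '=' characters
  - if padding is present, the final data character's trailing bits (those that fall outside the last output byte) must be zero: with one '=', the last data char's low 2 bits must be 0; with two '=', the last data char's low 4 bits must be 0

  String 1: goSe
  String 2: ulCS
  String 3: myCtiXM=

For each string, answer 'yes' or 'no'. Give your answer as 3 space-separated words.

String 1: 'goSe' → valid
String 2: 'ulCS' → valid
String 3: 'myCtiXM=' → valid

Answer: yes yes yes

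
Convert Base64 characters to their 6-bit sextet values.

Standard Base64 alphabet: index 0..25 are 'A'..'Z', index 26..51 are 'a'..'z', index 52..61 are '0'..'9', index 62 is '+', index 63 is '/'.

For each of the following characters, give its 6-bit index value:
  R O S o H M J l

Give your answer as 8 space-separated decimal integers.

Answer: 17 14 18 40 7 12 9 37

Derivation:
'R': A..Z range, ord('R') − ord('A') = 17
'O': A..Z range, ord('O') − ord('A') = 14
'S': A..Z range, ord('S') − ord('A') = 18
'o': a..z range, 26 + ord('o') − ord('a') = 40
'H': A..Z range, ord('H') − ord('A') = 7
'M': A..Z range, ord('M') − ord('A') = 12
'J': A..Z range, ord('J') − ord('A') = 9
'l': a..z range, 26 + ord('l') − ord('a') = 37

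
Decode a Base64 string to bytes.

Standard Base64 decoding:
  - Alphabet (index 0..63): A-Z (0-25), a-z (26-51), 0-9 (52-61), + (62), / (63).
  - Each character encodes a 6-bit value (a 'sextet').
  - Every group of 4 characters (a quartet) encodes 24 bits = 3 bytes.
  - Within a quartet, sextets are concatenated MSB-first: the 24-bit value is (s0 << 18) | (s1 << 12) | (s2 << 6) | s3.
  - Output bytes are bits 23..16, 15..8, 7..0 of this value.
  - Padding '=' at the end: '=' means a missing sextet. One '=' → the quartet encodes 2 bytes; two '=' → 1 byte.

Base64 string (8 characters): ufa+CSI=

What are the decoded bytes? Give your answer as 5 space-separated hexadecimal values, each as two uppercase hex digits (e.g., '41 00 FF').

Answer: B9 F6 BE 09 22

Derivation:
After char 0 ('u'=46): chars_in_quartet=1 acc=0x2E bytes_emitted=0
After char 1 ('f'=31): chars_in_quartet=2 acc=0xB9F bytes_emitted=0
After char 2 ('a'=26): chars_in_quartet=3 acc=0x2E7DA bytes_emitted=0
After char 3 ('+'=62): chars_in_quartet=4 acc=0xB9F6BE -> emit B9 F6 BE, reset; bytes_emitted=3
After char 4 ('C'=2): chars_in_quartet=1 acc=0x2 bytes_emitted=3
After char 5 ('S'=18): chars_in_quartet=2 acc=0x92 bytes_emitted=3
After char 6 ('I'=8): chars_in_quartet=3 acc=0x2488 bytes_emitted=3
Padding '=': partial quartet acc=0x2488 -> emit 09 22; bytes_emitted=5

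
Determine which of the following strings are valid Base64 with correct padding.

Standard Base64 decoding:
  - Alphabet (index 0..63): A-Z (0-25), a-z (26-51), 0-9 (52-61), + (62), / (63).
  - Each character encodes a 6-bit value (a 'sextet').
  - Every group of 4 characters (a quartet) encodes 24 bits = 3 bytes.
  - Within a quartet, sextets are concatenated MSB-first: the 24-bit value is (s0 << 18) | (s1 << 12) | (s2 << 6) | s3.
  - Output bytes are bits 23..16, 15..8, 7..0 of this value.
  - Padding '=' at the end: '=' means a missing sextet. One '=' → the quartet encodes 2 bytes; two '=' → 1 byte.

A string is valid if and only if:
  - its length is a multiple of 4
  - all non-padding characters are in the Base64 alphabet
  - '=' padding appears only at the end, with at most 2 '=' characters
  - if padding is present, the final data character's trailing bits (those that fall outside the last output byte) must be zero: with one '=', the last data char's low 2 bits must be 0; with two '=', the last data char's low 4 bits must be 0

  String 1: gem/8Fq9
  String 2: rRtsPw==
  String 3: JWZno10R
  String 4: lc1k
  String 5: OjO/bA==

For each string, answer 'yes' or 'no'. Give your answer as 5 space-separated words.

String 1: 'gem/8Fq9' → valid
String 2: 'rRtsPw==' → valid
String 3: 'JWZno10R' → valid
String 4: 'lc1k' → valid
String 5: 'OjO/bA==' → valid

Answer: yes yes yes yes yes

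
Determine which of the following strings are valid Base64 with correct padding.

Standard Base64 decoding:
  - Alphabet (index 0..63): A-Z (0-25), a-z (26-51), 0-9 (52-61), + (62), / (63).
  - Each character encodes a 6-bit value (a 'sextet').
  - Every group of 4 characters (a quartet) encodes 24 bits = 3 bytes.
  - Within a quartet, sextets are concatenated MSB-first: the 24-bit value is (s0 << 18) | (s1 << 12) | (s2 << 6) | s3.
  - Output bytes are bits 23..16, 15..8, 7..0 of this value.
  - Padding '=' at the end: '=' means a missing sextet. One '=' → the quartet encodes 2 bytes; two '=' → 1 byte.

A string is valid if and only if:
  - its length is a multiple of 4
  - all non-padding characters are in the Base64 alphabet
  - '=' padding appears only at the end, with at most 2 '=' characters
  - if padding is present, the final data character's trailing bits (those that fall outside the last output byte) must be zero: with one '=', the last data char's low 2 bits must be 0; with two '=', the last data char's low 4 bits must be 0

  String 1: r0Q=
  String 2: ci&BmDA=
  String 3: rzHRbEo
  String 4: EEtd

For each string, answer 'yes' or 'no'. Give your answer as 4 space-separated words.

String 1: 'r0Q=' → valid
String 2: 'ci&BmDA=' → invalid (bad char(s): ['&'])
String 3: 'rzHRbEo' → invalid (len=7 not mult of 4)
String 4: 'EEtd' → valid

Answer: yes no no yes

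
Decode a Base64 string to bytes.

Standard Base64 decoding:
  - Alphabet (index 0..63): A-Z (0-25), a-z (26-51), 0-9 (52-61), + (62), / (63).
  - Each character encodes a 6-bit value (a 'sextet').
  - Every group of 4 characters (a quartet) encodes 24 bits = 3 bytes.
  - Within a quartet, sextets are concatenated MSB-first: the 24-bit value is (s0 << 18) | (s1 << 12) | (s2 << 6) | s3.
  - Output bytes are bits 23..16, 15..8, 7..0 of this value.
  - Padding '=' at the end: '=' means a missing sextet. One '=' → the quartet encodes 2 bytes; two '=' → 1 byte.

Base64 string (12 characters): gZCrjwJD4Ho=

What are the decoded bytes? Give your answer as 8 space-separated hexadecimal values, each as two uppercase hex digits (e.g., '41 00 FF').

Answer: 81 90 AB 8F 02 43 E0 7A

Derivation:
After char 0 ('g'=32): chars_in_quartet=1 acc=0x20 bytes_emitted=0
After char 1 ('Z'=25): chars_in_quartet=2 acc=0x819 bytes_emitted=0
After char 2 ('C'=2): chars_in_quartet=3 acc=0x20642 bytes_emitted=0
After char 3 ('r'=43): chars_in_quartet=4 acc=0x8190AB -> emit 81 90 AB, reset; bytes_emitted=3
After char 4 ('j'=35): chars_in_quartet=1 acc=0x23 bytes_emitted=3
After char 5 ('w'=48): chars_in_quartet=2 acc=0x8F0 bytes_emitted=3
After char 6 ('J'=9): chars_in_quartet=3 acc=0x23C09 bytes_emitted=3
After char 7 ('D'=3): chars_in_quartet=4 acc=0x8F0243 -> emit 8F 02 43, reset; bytes_emitted=6
After char 8 ('4'=56): chars_in_quartet=1 acc=0x38 bytes_emitted=6
After char 9 ('H'=7): chars_in_quartet=2 acc=0xE07 bytes_emitted=6
After char 10 ('o'=40): chars_in_quartet=3 acc=0x381E8 bytes_emitted=6
Padding '=': partial quartet acc=0x381E8 -> emit E0 7A; bytes_emitted=8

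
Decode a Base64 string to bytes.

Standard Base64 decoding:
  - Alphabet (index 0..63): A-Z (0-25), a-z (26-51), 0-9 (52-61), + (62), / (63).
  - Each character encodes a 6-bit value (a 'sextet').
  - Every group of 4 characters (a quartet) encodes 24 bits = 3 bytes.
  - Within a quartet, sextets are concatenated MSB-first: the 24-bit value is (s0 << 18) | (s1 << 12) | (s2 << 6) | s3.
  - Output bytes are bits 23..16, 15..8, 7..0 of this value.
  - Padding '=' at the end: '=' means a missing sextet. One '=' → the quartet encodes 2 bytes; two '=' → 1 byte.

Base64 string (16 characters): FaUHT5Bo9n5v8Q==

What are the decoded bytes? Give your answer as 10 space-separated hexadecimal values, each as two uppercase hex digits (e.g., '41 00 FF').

Answer: 15 A5 07 4F 90 68 F6 7E 6F F1

Derivation:
After char 0 ('F'=5): chars_in_quartet=1 acc=0x5 bytes_emitted=0
After char 1 ('a'=26): chars_in_quartet=2 acc=0x15A bytes_emitted=0
After char 2 ('U'=20): chars_in_quartet=3 acc=0x5694 bytes_emitted=0
After char 3 ('H'=7): chars_in_quartet=4 acc=0x15A507 -> emit 15 A5 07, reset; bytes_emitted=3
After char 4 ('T'=19): chars_in_quartet=1 acc=0x13 bytes_emitted=3
After char 5 ('5'=57): chars_in_quartet=2 acc=0x4F9 bytes_emitted=3
After char 6 ('B'=1): chars_in_quartet=3 acc=0x13E41 bytes_emitted=3
After char 7 ('o'=40): chars_in_quartet=4 acc=0x4F9068 -> emit 4F 90 68, reset; bytes_emitted=6
After char 8 ('9'=61): chars_in_quartet=1 acc=0x3D bytes_emitted=6
After char 9 ('n'=39): chars_in_quartet=2 acc=0xF67 bytes_emitted=6
After char 10 ('5'=57): chars_in_quartet=3 acc=0x3D9F9 bytes_emitted=6
After char 11 ('v'=47): chars_in_quartet=4 acc=0xF67E6F -> emit F6 7E 6F, reset; bytes_emitted=9
After char 12 ('8'=60): chars_in_quartet=1 acc=0x3C bytes_emitted=9
After char 13 ('Q'=16): chars_in_quartet=2 acc=0xF10 bytes_emitted=9
Padding '==': partial quartet acc=0xF10 -> emit F1; bytes_emitted=10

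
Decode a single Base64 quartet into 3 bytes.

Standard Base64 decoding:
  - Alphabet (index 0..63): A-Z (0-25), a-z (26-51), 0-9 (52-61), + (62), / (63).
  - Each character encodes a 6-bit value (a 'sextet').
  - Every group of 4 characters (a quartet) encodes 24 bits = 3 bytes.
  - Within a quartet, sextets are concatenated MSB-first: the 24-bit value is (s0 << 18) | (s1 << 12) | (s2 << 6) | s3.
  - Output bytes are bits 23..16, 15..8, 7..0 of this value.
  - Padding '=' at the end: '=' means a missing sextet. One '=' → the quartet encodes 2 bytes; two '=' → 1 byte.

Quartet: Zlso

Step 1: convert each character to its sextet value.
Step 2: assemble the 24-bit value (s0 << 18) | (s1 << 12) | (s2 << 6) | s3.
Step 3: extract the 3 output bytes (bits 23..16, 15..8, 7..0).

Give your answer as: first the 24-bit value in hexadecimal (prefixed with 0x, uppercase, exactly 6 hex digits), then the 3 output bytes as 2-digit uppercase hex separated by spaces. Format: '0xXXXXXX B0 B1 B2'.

Sextets: Z=25, l=37, s=44, o=40
24-bit: (25<<18) | (37<<12) | (44<<6) | 40
      = 0x640000 | 0x025000 | 0x000B00 | 0x000028
      = 0x665B28
Bytes: (v>>16)&0xFF=66, (v>>8)&0xFF=5B, v&0xFF=28

Answer: 0x665B28 66 5B 28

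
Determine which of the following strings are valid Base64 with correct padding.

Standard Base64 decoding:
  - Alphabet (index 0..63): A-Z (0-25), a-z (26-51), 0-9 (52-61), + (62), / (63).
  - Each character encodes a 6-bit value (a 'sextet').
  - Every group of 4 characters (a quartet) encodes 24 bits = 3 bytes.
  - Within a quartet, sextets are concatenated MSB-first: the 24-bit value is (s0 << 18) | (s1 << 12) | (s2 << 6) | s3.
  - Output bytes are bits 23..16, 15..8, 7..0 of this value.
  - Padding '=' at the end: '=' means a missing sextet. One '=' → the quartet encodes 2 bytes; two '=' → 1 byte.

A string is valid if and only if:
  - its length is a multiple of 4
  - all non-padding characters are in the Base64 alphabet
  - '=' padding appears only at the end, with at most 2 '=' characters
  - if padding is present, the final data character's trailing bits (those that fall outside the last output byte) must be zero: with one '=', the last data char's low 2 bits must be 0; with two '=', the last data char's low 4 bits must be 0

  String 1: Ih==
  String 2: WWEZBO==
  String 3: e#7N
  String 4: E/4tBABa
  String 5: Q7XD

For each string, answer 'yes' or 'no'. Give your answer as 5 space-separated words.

Answer: no no no yes yes

Derivation:
String 1: 'Ih==' → invalid (bad trailing bits)
String 2: 'WWEZBO==' → invalid (bad trailing bits)
String 3: 'e#7N' → invalid (bad char(s): ['#'])
String 4: 'E/4tBABa' → valid
String 5: 'Q7XD' → valid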